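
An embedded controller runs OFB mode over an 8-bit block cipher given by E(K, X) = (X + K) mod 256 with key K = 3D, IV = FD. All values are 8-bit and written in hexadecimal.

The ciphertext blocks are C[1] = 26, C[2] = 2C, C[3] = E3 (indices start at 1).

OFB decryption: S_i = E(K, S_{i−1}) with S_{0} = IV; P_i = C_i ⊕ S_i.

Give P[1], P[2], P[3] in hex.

P[1]: S = E(K, FD) = 3A; 26 ⊕ 3A = 1C.
P[2]: S = E(K, 3A) = 77; 2C ⊕ 77 = 5B.
P[3]: S = E(K, 77) = B4; E3 ⊕ B4 = 57.

P[1] = 1C, P[2] = 5B, P[3] = 57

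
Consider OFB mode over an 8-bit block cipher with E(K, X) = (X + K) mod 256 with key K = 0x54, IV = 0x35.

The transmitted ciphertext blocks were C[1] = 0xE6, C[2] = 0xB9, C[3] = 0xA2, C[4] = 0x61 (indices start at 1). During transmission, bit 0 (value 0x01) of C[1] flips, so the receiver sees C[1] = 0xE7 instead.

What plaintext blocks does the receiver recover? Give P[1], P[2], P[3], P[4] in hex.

OFB decryption: S_i = E(K, S_{i−1}) with S_{0} = IV; P_i = C_i ⊕ S_i.
Only C[1] changed, to 0xE7. In OFB, a change in C_i flips the same bit in P_i only; the keystream is unaffected. Decrypting the received ciphertext:
P[1]: S = E(K, 0x35) = 0x89; 0xE7 ⊕ 0x89 = 0x6E.
P[2]: S = E(K, 0x89) = 0xDD; 0xB9 ⊕ 0xDD = 0x64.
P[3]: S = E(K, 0xDD) = 0x31; 0xA2 ⊕ 0x31 = 0x93.
P[4]: S = E(K, 0x31) = 0x85; 0x61 ⊕ 0x85 = 0xE4.
Blocks that differ from the original plaintext: P[1].

P[1] = 0x6E, P[2] = 0x64, P[3] = 0x93, P[4] = 0xE4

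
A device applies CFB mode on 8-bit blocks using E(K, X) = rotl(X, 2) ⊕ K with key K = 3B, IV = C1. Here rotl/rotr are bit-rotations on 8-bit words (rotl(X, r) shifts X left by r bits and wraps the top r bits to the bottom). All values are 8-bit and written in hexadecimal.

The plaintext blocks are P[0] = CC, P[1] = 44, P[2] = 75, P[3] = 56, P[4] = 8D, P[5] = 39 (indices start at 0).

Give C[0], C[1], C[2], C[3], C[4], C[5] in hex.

CFB encryption: C_i = P_i ⊕ E(K, C_{i−1}), with C_{−1} = IV.
C[0]: E(K, C1) = 3C; CC ⊕ 3C = F0.
C[1]: E(K, F0) = F8; 44 ⊕ F8 = BC.
C[2]: E(K, BC) = C9; 75 ⊕ C9 = BC.
C[3]: E(K, BC) = C9; 56 ⊕ C9 = 9F.
C[4]: E(K, 9F) = 45; 8D ⊕ 45 = C8.
C[5]: E(K, C8) = 18; 39 ⊕ 18 = 21.

C[0] = F0, C[1] = BC, C[2] = BC, C[3] = 9F, C[4] = C8, C[5] = 21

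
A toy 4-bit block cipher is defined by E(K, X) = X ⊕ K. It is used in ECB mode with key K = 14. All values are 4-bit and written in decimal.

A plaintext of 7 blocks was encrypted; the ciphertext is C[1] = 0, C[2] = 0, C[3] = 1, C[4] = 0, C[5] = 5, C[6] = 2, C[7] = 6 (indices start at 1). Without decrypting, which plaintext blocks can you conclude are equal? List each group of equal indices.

P[1] = P[2] = P[4]

ECB encrypts each block independently with the same key, so equal ciphertext blocks imply equal plaintext blocks.
C[1] = C[2] = C[4] = 0, so P[1] = P[2] = P[4].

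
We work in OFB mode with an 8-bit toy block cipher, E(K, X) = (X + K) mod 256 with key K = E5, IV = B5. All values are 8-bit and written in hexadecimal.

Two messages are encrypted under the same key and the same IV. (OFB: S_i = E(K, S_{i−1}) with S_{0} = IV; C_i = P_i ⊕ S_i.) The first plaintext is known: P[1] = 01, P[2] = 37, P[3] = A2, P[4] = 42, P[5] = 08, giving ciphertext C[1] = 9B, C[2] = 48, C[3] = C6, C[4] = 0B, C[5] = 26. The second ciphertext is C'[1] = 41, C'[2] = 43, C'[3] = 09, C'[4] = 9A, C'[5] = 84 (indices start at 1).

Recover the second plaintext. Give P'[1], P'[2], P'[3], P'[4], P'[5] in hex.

P'[1] = DB, P'[2] = 3C, P'[3] = 6D, P'[4] = D3, P'[5] = AA

In OFB with a reused IV, both messages share the same keystream S_i, so C_i ⊕ C'_i = P_i ⊕ P'_i and thus P'_i = P_i ⊕ C_i ⊕ C'_i.
P'[1]: 01 ⊕ 9B ⊕ 41 = DB.
P'[2]: 37 ⊕ 48 ⊕ 43 = 3C.
P'[3]: A2 ⊕ C6 ⊕ 09 = 6D.
P'[4]: 42 ⊕ 0B ⊕ 9A = D3.
P'[5]: 08 ⊕ 26 ⊕ 84 = AA.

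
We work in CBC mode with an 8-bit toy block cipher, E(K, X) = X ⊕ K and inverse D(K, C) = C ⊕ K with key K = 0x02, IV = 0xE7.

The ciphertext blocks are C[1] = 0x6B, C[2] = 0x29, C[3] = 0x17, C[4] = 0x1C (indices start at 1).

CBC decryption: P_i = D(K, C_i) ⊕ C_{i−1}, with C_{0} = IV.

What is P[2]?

P[2] = 0x40

P[2]: D(K, 0x29) = 0x2B; 0x2B ⊕ 0x6B = 0x40.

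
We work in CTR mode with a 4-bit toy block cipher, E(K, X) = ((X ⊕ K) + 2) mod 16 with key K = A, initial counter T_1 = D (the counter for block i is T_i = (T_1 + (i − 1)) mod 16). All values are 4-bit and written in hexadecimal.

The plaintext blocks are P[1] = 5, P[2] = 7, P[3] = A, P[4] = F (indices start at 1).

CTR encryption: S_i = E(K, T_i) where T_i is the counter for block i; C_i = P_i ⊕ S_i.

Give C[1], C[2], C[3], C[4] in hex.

C[1]: T = D, S = E(K, T) = 9; 5 ⊕ 9 = C.
C[2]: T = E, S = E(K, T) = 6; 7 ⊕ 6 = 1.
C[3]: T = F, S = E(K, T) = 7; A ⊕ 7 = D.
C[4]: T = 0, S = E(K, T) = C; F ⊕ C = 3.

C[1] = C, C[2] = 1, C[3] = D, C[4] = 3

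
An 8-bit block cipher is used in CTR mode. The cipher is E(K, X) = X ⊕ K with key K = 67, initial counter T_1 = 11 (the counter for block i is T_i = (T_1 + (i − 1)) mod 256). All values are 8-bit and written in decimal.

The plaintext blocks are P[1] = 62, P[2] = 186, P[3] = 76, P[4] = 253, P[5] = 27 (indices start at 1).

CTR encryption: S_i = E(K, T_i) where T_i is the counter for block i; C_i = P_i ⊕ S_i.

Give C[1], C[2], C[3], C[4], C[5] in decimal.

C[1] = 118, C[2] = 245, C[3] = 2, C[4] = 176, C[5] = 87

C[1]: T = 11, S = E(K, T) = 72; 62 ⊕ 72 = 118.
C[2]: T = 12, S = E(K, T) = 79; 186 ⊕ 79 = 245.
C[3]: T = 13, S = E(K, T) = 78; 76 ⊕ 78 = 2.
C[4]: T = 14, S = E(K, T) = 77; 253 ⊕ 77 = 176.
C[5]: T = 15, S = E(K, T) = 76; 27 ⊕ 76 = 87.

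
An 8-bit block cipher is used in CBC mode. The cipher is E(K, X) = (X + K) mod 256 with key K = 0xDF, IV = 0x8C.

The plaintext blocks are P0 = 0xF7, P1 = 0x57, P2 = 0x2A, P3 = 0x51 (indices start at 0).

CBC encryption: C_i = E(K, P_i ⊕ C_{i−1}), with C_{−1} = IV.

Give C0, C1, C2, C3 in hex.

C0 = 0x5A, C1 = 0xEC, C2 = 0xA5, C3 = 0xD3

C0: P0 ⊕ 0x8C = 0x7B; E(K, 0x7B) = 0x5A.
C1: P1 ⊕ 0x5A = 0x0D; E(K, 0x0D) = 0xEC.
C2: P2 ⊕ 0xEC = 0xC6; E(K, 0xC6) = 0xA5.
C3: P3 ⊕ 0xA5 = 0xF4; E(K, 0xF4) = 0xD3.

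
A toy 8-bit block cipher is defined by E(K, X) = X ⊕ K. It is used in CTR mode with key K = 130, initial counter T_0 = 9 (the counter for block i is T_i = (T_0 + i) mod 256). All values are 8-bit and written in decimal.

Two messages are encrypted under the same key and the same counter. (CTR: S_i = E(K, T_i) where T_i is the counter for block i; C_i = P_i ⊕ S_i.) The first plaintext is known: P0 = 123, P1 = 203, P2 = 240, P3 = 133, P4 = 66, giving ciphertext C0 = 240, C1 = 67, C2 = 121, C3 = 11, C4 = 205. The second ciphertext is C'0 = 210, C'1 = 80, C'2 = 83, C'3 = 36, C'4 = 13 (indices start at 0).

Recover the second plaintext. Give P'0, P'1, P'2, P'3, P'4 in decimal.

In CTR with a reused counter, both messages share the same keystream S_i, so C_i ⊕ C'_i = P_i ⊕ P'_i and thus P'_i = P_i ⊕ C_i ⊕ C'_i.
P'0: 123 ⊕ 240 ⊕ 210 = 89.
P'1: 203 ⊕ 67 ⊕ 80 = 216.
P'2: 240 ⊕ 121 ⊕ 83 = 218.
P'3: 133 ⊕ 11 ⊕ 36 = 170.
P'4: 66 ⊕ 205 ⊕ 13 = 130.

P'0 = 89, P'1 = 216, P'2 = 218, P'3 = 170, P'4 = 130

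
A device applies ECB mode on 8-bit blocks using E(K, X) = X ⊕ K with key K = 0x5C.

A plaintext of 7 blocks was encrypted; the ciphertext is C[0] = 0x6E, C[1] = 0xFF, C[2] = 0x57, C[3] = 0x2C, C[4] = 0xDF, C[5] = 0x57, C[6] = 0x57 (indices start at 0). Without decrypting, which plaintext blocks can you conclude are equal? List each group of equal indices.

ECB encrypts each block independently with the same key, so equal ciphertext blocks imply equal plaintext blocks.
C[2] = C[5] = C[6] = 0x57, so P[2] = P[5] = P[6].

P[2] = P[5] = P[6]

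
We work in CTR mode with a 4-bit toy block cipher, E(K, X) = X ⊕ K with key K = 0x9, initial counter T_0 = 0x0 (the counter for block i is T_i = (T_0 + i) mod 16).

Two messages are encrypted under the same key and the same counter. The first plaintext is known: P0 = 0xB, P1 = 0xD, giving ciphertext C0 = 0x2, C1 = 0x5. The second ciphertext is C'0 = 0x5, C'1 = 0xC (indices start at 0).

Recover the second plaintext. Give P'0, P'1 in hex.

In CTR with a reused counter, both messages share the same keystream S_i, so C_i ⊕ C'_i = P_i ⊕ P'_i and thus P'_i = P_i ⊕ C_i ⊕ C'_i.
P'0: 0xB ⊕ 0x2 ⊕ 0x5 = 0xC.
P'1: 0xD ⊕ 0x5 ⊕ 0xC = 0x4.

P'0 = 0xC, P'1 = 0x4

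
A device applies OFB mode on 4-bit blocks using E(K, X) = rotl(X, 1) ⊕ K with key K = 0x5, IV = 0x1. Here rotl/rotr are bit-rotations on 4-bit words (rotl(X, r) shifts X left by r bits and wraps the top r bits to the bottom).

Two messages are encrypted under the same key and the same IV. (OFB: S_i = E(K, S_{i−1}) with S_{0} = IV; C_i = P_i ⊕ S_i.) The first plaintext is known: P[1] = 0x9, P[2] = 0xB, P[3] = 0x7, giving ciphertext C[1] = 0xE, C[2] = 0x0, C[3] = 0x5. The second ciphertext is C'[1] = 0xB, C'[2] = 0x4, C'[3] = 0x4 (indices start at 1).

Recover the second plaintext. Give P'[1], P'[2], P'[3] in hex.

In OFB with a reused IV, both messages share the same keystream S_i, so C_i ⊕ C'_i = P_i ⊕ P'_i and thus P'_i = P_i ⊕ C_i ⊕ C'_i.
P'[1]: 0x9 ⊕ 0xE ⊕ 0xB = 0xC.
P'[2]: 0xB ⊕ 0x0 ⊕ 0x4 = 0xF.
P'[3]: 0x7 ⊕ 0x5 ⊕ 0x4 = 0x6.

P'[1] = 0xC, P'[2] = 0xF, P'[3] = 0x6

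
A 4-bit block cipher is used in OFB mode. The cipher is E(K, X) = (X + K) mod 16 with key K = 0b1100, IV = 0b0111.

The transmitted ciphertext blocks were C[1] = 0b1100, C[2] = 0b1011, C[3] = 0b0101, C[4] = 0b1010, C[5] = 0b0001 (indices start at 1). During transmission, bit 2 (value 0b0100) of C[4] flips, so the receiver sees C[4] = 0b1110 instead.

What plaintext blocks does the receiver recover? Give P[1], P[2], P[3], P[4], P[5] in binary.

OFB decryption: S_i = E(K, S_{i−1}) with S_{0} = IV; P_i = C_i ⊕ S_i.
Only C[4] changed, to 0b1110. In OFB, a change in C_i flips the same bit in P_i only; the keystream is unaffected. Decrypting the received ciphertext:
P[1]: S = E(K, 0b0111) = 0b0011; 0b1100 ⊕ 0b0011 = 0b1111.
P[2]: S = E(K, 0b0011) = 0b1111; 0b1011 ⊕ 0b1111 = 0b0100.
P[3]: S = E(K, 0b1111) = 0b1011; 0b0101 ⊕ 0b1011 = 0b1110.
P[4]: S = E(K, 0b1011) = 0b0111; 0b1110 ⊕ 0b0111 = 0b1001.
P[5]: S = E(K, 0b0111) = 0b0011; 0b0001 ⊕ 0b0011 = 0b0010.
Blocks that differ from the original plaintext: P[4].

P[1] = 0b1111, P[2] = 0b0100, P[3] = 0b1110, P[4] = 0b1001, P[5] = 0b0010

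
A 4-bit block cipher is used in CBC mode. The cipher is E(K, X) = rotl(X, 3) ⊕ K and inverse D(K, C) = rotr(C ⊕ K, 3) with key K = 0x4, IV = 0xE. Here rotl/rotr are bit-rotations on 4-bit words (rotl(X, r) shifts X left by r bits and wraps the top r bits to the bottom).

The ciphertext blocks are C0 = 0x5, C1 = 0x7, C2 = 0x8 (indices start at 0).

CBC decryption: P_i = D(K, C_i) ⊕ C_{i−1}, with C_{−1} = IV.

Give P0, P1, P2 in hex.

P0: D(K, 0x5) = 0x2; 0x2 ⊕ 0xE = 0xC.
P1: D(K, 0x7) = 0x6; 0x6 ⊕ 0x5 = 0x3.
P2: D(K, 0x8) = 0x9; 0x9 ⊕ 0x7 = 0xE.

P0 = 0xC, P1 = 0x3, P2 = 0xE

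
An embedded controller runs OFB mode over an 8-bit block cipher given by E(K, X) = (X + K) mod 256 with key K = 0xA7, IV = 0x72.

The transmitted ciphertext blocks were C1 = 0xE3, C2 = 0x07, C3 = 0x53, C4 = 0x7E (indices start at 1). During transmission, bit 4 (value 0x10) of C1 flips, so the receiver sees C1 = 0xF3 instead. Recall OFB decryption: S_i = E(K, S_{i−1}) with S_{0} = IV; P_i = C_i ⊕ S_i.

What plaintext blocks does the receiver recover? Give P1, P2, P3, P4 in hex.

Only C1 changed, to 0xF3. In OFB, a change in C_i flips the same bit in P_i only; the keystream is unaffected. Decrypting the received ciphertext:
P1: S = E(K, 0x72) = 0x19; 0xF3 ⊕ 0x19 = 0xEA.
P2: S = E(K, 0x19) = 0xC0; 0x07 ⊕ 0xC0 = 0xC7.
P3: S = E(K, 0xC0) = 0x67; 0x53 ⊕ 0x67 = 0x34.
P4: S = E(K, 0x67) = 0x0E; 0x7E ⊕ 0x0E = 0x70.
Blocks that differ from the original plaintext: P1.

P1 = 0xEA, P2 = 0xC7, P3 = 0x34, P4 = 0x70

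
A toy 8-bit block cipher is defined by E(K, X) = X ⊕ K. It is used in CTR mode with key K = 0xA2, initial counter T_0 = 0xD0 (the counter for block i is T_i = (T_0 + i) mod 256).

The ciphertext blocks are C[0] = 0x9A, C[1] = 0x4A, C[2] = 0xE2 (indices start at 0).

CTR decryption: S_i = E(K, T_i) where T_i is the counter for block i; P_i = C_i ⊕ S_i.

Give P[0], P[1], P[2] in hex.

P[0] = 0xE8, P[1] = 0x39, P[2] = 0x92

P[0]: T = 0xD0, S = E(K, T) = 0x72; 0x9A ⊕ 0x72 = 0xE8.
P[1]: T = 0xD1, S = E(K, T) = 0x73; 0x4A ⊕ 0x73 = 0x39.
P[2]: T = 0xD2, S = E(K, T) = 0x70; 0xE2 ⊕ 0x70 = 0x92.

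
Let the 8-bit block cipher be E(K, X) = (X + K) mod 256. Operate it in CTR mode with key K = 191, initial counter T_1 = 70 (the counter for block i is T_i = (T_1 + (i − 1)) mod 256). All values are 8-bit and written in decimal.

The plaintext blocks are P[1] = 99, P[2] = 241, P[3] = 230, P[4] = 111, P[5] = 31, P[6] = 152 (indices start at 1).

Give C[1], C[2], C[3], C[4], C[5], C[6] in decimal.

C[1] = 102, C[2] = 247, C[3] = 225, C[4] = 103, C[5] = 22, C[6] = 146

CTR encryption: S_i = E(K, T_i) where T_i is the counter for block i; C_i = P_i ⊕ S_i.
C[1]: T = 70, S = E(K, T) = 5; 99 ⊕ 5 = 102.
C[2]: T = 71, S = E(K, T) = 6; 241 ⊕ 6 = 247.
C[3]: T = 72, S = E(K, T) = 7; 230 ⊕ 7 = 225.
C[4]: T = 73, S = E(K, T) = 8; 111 ⊕ 8 = 103.
C[5]: T = 74, S = E(K, T) = 9; 31 ⊕ 9 = 22.
C[6]: T = 75, S = E(K, T) = 10; 152 ⊕ 10 = 146.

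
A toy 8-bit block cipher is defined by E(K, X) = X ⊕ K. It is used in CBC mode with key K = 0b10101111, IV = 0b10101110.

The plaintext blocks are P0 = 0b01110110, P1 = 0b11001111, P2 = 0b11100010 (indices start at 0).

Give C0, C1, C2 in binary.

CBC encryption: C_i = E(K, P_i ⊕ C_{i−1}), with C_{−1} = IV.
C0: P0 ⊕ 0b10101110 = 0b11011000; E(K, 0b11011000) = 0b01110111.
C1: P1 ⊕ 0b01110111 = 0b10111000; E(K, 0b10111000) = 0b00010111.
C2: P2 ⊕ 0b00010111 = 0b11110101; E(K, 0b11110101) = 0b01011010.

C0 = 0b01110111, C1 = 0b00010111, C2 = 0b01011010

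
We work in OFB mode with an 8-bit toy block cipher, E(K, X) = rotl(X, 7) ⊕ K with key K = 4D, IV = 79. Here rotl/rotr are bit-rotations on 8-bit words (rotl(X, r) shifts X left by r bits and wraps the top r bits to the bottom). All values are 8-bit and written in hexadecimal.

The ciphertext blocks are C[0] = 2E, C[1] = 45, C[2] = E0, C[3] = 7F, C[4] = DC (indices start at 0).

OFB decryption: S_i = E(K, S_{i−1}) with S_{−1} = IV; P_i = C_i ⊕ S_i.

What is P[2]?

P[0]: S = E(K, 79) = F1; 2E ⊕ F1 = DF.
P[1]: S = E(K, F1) = B5; 45 ⊕ B5 = F0.
P[2]: S = E(K, B5) = 97; E0 ⊕ 97 = 77.

P[2] = 77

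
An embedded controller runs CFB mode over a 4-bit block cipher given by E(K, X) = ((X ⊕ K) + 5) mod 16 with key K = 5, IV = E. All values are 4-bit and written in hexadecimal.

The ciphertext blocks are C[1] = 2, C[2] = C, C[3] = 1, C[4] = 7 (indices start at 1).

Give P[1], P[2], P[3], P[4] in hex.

P[1] = 2, P[2] = 0, P[3] = F, P[4] = E

CFB decryption: P_i = C_i ⊕ E(K, C_{i−1}), with C_{0} = IV.
P[1]: E(K, E) = 0; 2 ⊕ 0 = 2.
P[2]: E(K, 2) = C; C ⊕ C = 0.
P[3]: E(K, C) = E; 1 ⊕ E = F.
P[4]: E(K, 1) = 9; 7 ⊕ 9 = E.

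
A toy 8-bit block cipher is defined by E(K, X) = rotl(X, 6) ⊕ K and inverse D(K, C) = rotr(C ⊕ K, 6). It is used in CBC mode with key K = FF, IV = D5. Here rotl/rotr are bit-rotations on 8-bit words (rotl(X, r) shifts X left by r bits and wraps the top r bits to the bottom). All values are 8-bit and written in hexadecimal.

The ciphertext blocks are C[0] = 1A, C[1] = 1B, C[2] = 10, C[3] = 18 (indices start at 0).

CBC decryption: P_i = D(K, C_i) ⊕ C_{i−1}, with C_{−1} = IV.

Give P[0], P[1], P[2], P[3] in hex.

P[0] = 42, P[1] = 89, P[2] = A4, P[3] = 8F

P[0]: D(K, 1A) = 97; 97 ⊕ D5 = 42.
P[1]: D(K, 1B) = 93; 93 ⊕ 1A = 89.
P[2]: D(K, 10) = BF; BF ⊕ 1B = A4.
P[3]: D(K, 18) = 9F; 9F ⊕ 10 = 8F.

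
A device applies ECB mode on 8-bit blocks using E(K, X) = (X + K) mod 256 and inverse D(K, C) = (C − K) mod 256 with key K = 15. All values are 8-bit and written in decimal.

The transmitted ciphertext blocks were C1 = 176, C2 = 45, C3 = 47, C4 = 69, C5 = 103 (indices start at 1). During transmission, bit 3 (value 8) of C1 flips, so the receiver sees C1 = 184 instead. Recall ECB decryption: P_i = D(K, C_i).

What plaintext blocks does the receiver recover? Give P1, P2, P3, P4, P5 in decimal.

Only C1 changed, to 184. In ECB, a change in C_i affects only P_i. Decrypting the received ciphertext:
P1: D(K, 184) = 169.
P2: D(K, 45) = 30.
P3: D(K, 47) = 32.
P4: D(K, 69) = 54.
P5: D(K, 103) = 88.
Blocks that differ from the original plaintext: P1.

P1 = 169, P2 = 30, P3 = 32, P4 = 54, P5 = 88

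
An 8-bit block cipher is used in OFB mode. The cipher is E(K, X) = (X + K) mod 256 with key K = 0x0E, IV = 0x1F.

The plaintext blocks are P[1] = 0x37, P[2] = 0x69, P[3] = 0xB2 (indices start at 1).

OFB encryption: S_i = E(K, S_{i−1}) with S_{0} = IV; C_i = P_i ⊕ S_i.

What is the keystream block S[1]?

0x2D

C[1]: S = E(K, 0x1F) = 0x2D; 0x37 ⊕ 0x2D = 0x1A.
So S[1] = 0x2D.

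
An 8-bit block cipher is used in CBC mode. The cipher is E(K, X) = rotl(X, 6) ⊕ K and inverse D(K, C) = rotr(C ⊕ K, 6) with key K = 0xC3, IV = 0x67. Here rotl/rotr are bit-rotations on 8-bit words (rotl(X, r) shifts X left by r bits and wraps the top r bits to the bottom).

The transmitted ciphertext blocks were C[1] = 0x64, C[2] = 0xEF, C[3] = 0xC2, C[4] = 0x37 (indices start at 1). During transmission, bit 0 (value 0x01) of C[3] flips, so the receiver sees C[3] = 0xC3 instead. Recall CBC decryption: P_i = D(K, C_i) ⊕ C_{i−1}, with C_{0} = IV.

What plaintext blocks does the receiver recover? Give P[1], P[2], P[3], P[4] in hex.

Only C[3] changed, to 0xC3. In CBC, a change in C_i garbles P_i and flips the same bit in P_{i+1}. Decrypting the received ciphertext:
P[1]: D(K, 0x64) = 0x9E; 0x9E ⊕ 0x67 = 0xF9.
P[2]: D(K, 0xEF) = 0xB0; 0xB0 ⊕ 0x64 = 0xD4.
P[3]: D(K, 0xC3) = 0x00; 0x00 ⊕ 0xEF = 0xEF.
P[4]: D(K, 0x37) = 0xD3; 0xD3 ⊕ 0xC3 = 0x10.
Blocks that differ from the original plaintext: P[3], P[4].

P[1] = 0xF9, P[2] = 0xD4, P[3] = 0xEF, P[4] = 0x10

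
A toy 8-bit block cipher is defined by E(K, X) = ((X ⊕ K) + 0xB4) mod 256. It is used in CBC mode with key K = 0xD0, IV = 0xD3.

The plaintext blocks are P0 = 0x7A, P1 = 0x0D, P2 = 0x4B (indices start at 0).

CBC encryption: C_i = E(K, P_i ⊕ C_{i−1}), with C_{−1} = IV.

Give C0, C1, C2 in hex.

C0: P0 ⊕ 0xD3 = 0xA9; E(K, 0xA9) = 0x2D.
C1: P1 ⊕ 0x2D = 0x20; E(K, 0x20) = 0xA4.
C2: P2 ⊕ 0xA4 = 0xEF; E(K, 0xEF) = 0xF3.

C0 = 0x2D, C1 = 0xA4, C2 = 0xF3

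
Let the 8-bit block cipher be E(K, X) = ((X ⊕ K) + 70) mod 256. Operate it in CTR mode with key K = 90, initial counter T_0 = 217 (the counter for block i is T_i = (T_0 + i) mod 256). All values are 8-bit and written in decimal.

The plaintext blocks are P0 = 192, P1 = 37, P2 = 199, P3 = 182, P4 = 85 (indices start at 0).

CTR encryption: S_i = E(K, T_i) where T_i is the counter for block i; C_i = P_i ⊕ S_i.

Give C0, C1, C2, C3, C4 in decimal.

C0 = 9, C1 = 227, C2 = 0, C3 = 122, C4 = 152

C0: T = 217, S = E(K, T) = 201; 192 ⊕ 201 = 9.
C1: T = 218, S = E(K, T) = 198; 37 ⊕ 198 = 227.
C2: T = 219, S = E(K, T) = 199; 199 ⊕ 199 = 0.
C3: T = 220, S = E(K, T) = 204; 182 ⊕ 204 = 122.
C4: T = 221, S = E(K, T) = 205; 85 ⊕ 205 = 152.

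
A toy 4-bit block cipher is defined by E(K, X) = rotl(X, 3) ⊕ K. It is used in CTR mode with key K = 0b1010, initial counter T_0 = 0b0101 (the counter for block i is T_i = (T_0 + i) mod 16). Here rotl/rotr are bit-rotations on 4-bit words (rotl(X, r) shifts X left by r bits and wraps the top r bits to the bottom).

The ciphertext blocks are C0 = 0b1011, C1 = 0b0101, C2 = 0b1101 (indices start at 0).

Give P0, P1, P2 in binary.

P0 = 0b1011, P1 = 0b1100, P2 = 0b1100

CTR decryption: S_i = E(K, T_i) where T_i is the counter for block i; P_i = C_i ⊕ S_i.
P0: T = 0b0101, S = E(K, T) = 0b0000; 0b1011 ⊕ 0b0000 = 0b1011.
P1: T = 0b0110, S = E(K, T) = 0b1001; 0b0101 ⊕ 0b1001 = 0b1100.
P2: T = 0b0111, S = E(K, T) = 0b0001; 0b1101 ⊕ 0b0001 = 0b1100.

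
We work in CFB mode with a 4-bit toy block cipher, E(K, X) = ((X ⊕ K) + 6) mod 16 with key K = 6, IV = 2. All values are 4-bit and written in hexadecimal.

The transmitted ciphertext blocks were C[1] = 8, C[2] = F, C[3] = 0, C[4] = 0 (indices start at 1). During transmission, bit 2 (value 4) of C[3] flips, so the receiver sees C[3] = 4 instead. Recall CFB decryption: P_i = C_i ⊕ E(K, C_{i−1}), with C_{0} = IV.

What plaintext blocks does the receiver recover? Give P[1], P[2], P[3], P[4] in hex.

Only C[3] changed, to 4. In CFB, a change in C_i flips the same bit in P_i and garbles P_{i+1}. Decrypting the received ciphertext:
P[1]: E(K, 2) = A; 8 ⊕ A = 2.
P[2]: E(K, 8) = 4; F ⊕ 4 = B.
P[3]: E(K, F) = F; 4 ⊕ F = B.
P[4]: E(K, 4) = 8; 0 ⊕ 8 = 8.
Blocks that differ from the original plaintext: P[3], P[4].

P[1] = 2, P[2] = B, P[3] = B, P[4] = 8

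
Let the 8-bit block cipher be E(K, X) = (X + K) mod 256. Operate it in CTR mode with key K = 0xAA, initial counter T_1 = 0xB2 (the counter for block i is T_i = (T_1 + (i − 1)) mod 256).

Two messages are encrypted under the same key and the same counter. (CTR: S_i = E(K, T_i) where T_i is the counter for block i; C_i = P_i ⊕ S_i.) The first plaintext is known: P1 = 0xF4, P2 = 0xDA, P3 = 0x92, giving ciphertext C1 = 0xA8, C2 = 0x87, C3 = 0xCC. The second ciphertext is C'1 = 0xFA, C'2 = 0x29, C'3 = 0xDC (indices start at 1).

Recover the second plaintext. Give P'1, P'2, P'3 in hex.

In CTR with a reused counter, both messages share the same keystream S_i, so C_i ⊕ C'_i = P_i ⊕ P'_i and thus P'_i = P_i ⊕ C_i ⊕ C'_i.
P'1: 0xF4 ⊕ 0xA8 ⊕ 0xFA = 0xA6.
P'2: 0xDA ⊕ 0x87 ⊕ 0x29 = 0x74.
P'3: 0x92 ⊕ 0xCC ⊕ 0xDC = 0x82.

P'1 = 0xA6, P'2 = 0x74, P'3 = 0x82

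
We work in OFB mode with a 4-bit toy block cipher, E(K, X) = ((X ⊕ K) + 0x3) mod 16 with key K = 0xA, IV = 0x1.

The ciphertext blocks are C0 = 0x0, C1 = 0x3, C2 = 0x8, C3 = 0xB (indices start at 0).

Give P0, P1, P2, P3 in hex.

OFB decryption: S_i = E(K, S_{i−1}) with S_{−1} = IV; P_i = C_i ⊕ S_i.
P0: S = E(K, 0x1) = 0xE; 0x0 ⊕ 0xE = 0xE.
P1: S = E(K, 0xE) = 0x7; 0x3 ⊕ 0x7 = 0x4.
P2: S = E(K, 0x7) = 0x0; 0x8 ⊕ 0x0 = 0x8.
P3: S = E(K, 0x0) = 0xD; 0xB ⊕ 0xD = 0x6.

P0 = 0xE, P1 = 0x4, P2 = 0x8, P3 = 0x6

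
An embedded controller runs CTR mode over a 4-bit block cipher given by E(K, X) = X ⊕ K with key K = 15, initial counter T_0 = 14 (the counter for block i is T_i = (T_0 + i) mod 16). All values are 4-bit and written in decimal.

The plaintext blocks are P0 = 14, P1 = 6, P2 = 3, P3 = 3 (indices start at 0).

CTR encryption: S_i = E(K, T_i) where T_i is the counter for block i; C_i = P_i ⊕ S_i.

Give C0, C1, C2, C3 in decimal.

C0 = 15, C1 = 6, C2 = 12, C3 = 13

C0: T = 14, S = E(K, T) = 1; 14 ⊕ 1 = 15.
C1: T = 15, S = E(K, T) = 0; 6 ⊕ 0 = 6.
C2: T = 0, S = E(K, T) = 15; 3 ⊕ 15 = 12.
C3: T = 1, S = E(K, T) = 14; 3 ⊕ 14 = 13.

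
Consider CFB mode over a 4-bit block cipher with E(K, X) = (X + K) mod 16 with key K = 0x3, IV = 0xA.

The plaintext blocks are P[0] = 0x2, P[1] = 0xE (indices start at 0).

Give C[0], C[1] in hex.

C[0] = 0xF, C[1] = 0xC

CFB encryption: C_i = P_i ⊕ E(K, C_{i−1}), with C_{−1} = IV.
C[0]: E(K, 0xA) = 0xD; 0x2 ⊕ 0xD = 0xF.
C[1]: E(K, 0xF) = 0x2; 0xE ⊕ 0x2 = 0xC.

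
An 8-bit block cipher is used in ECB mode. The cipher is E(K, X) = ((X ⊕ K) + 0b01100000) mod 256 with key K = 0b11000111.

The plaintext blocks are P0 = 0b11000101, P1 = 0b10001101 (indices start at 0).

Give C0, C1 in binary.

C0 = 0b01100010, C1 = 0b10101010

ECB encryption: C_i = E(K, P_i).
C0: E(K, 0b11000101) = 0b01100010.
C1: E(K, 0b10001101) = 0b10101010.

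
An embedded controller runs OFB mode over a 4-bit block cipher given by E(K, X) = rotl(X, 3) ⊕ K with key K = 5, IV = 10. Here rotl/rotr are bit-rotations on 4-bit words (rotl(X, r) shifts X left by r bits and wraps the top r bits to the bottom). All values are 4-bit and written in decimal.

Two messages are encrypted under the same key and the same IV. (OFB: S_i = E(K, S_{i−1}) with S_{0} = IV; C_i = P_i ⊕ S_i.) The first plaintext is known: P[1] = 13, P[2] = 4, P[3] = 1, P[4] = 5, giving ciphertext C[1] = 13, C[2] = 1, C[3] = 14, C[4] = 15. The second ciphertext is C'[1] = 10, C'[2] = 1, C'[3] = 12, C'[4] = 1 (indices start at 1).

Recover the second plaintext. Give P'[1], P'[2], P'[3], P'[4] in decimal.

P'[1] = 10, P'[2] = 4, P'[3] = 3, P'[4] = 11

In OFB with a reused IV, both messages share the same keystream S_i, so C_i ⊕ C'_i = P_i ⊕ P'_i and thus P'_i = P_i ⊕ C_i ⊕ C'_i.
P'[1]: 13 ⊕ 13 ⊕ 10 = 10.
P'[2]: 4 ⊕ 1 ⊕ 1 = 4.
P'[3]: 1 ⊕ 14 ⊕ 12 = 3.
P'[4]: 5 ⊕ 15 ⊕ 1 = 11.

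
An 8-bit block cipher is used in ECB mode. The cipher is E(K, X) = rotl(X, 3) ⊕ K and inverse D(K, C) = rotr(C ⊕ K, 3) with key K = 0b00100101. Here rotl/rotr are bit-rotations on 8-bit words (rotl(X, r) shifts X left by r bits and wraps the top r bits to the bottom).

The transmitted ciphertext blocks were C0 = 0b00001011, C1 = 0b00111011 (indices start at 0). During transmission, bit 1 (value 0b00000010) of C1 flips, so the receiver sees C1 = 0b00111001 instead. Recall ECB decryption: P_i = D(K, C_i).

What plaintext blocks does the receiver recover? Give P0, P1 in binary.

Only C1 changed, to 0b00111001. In ECB, a change in C_i affects only P_i. Decrypting the received ciphertext:
P0: D(K, 0b00001011) = 0b11000101.
P1: D(K, 0b00111001) = 0b10000011.
Blocks that differ from the original plaintext: P1.

P0 = 0b11000101, P1 = 0b10000011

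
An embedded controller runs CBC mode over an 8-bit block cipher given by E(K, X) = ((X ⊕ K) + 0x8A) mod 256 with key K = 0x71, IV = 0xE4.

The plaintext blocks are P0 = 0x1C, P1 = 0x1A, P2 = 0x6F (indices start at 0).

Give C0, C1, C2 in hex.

C0 = 0x13, C1 = 0x02, C2 = 0xA6

CBC encryption: C_i = E(K, P_i ⊕ C_{i−1}), with C_{−1} = IV.
C0: P0 ⊕ 0xE4 = 0xF8; E(K, 0xF8) = 0x13.
C1: P1 ⊕ 0x13 = 0x09; E(K, 0x09) = 0x02.
C2: P2 ⊕ 0x02 = 0x6D; E(K, 0x6D) = 0xA6.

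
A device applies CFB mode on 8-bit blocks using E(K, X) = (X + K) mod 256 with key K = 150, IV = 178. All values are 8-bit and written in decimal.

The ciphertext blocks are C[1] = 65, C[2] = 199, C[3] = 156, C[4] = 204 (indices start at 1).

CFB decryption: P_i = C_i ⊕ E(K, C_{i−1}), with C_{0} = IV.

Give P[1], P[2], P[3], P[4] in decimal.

P[1] = 9, P[2] = 16, P[3] = 193, P[4] = 254

P[1]: E(K, 178) = 72; 65 ⊕ 72 = 9.
P[2]: E(K, 65) = 215; 199 ⊕ 215 = 16.
P[3]: E(K, 199) = 93; 156 ⊕ 93 = 193.
P[4]: E(K, 156) = 50; 204 ⊕ 50 = 254.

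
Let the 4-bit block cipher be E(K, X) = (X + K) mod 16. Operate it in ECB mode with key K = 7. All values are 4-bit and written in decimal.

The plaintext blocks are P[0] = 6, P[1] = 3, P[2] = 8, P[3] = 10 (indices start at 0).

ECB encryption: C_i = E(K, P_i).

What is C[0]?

C[0]: E(K, 6) = 13.

C[0] = 13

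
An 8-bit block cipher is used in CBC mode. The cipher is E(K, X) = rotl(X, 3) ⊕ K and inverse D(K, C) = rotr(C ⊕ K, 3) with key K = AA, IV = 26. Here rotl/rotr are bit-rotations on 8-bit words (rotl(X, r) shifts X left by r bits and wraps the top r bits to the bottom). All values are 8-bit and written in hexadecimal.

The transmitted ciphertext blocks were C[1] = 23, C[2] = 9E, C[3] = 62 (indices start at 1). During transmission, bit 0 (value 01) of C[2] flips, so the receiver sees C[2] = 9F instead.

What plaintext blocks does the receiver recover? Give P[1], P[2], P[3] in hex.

CBC decryption: P_i = D(K, C_i) ⊕ C_{i−1}, with C_{0} = IV.
Only C[2] changed, to 9F. In CBC, a change in C_i garbles P_i and flips the same bit in P_{i+1}. Decrypting the received ciphertext:
P[1]: D(K, 23) = 31; 31 ⊕ 26 = 17.
P[2]: D(K, 9F) = A6; A6 ⊕ 23 = 85.
P[3]: D(K, 62) = 19; 19 ⊕ 9F = 86.
Blocks that differ from the original plaintext: P[2], P[3].

P[1] = 17, P[2] = 85, P[3] = 86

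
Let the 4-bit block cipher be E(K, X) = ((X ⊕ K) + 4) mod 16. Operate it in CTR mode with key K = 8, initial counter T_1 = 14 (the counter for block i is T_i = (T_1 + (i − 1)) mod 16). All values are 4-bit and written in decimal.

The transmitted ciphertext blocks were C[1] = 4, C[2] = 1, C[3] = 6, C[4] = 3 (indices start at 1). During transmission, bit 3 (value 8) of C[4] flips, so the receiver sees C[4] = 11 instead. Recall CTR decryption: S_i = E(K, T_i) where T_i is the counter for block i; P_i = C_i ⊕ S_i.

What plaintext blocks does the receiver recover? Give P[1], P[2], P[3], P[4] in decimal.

P[1] = 14, P[2] = 10, P[3] = 10, P[4] = 6

Only C[4] changed, to 11. In CTR, a change in C_i flips the same bit in P_i only; the keystream is unaffected. Decrypting the received ciphertext:
P[1]: T = 14, S = E(K, T) = 10; 4 ⊕ 10 = 14.
P[2]: T = 15, S = E(K, T) = 11; 1 ⊕ 11 = 10.
P[3]: T = 0, S = E(K, T) = 12; 6 ⊕ 12 = 10.
P[4]: T = 1, S = E(K, T) = 13; 11 ⊕ 13 = 6.
Blocks that differ from the original plaintext: P[4].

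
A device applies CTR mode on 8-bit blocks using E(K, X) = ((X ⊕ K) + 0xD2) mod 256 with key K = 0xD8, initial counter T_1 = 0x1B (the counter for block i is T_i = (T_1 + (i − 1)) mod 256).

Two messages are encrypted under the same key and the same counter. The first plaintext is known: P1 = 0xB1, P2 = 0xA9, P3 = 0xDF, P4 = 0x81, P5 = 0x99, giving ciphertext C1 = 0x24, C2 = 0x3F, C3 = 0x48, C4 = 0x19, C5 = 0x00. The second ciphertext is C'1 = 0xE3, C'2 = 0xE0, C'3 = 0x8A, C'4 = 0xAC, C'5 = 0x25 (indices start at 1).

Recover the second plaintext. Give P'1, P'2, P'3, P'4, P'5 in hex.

P'1 = 0x76, P'2 = 0x76, P'3 = 0x1D, P'4 = 0x34, P'5 = 0xBC

In CTR with a reused counter, both messages share the same keystream S_i, so C_i ⊕ C'_i = P_i ⊕ P'_i and thus P'_i = P_i ⊕ C_i ⊕ C'_i.
P'1: 0xB1 ⊕ 0x24 ⊕ 0xE3 = 0x76.
P'2: 0xA9 ⊕ 0x3F ⊕ 0xE0 = 0x76.
P'3: 0xDF ⊕ 0x48 ⊕ 0x8A = 0x1D.
P'4: 0x81 ⊕ 0x19 ⊕ 0xAC = 0x34.
P'5: 0x99 ⊕ 0x00 ⊕ 0x25 = 0xBC.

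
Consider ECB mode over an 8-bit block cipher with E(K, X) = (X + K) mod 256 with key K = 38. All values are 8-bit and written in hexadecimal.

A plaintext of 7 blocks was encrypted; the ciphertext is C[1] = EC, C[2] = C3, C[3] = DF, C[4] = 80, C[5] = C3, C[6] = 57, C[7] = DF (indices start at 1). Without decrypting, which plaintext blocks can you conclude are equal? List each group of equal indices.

P[2] = P[5]; P[3] = P[7]

ECB encrypts each block independently with the same key, so equal ciphertext blocks imply equal plaintext blocks.
C[2] = C[5] = C3, so P[2] = P[5].
C[3] = C[7] = DF, so P[3] = P[7].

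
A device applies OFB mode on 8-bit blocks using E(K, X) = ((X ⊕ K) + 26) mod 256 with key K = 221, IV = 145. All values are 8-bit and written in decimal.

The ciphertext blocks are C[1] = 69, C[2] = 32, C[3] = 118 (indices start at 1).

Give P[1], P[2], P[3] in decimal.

OFB decryption: S_i = E(K, S_{i−1}) with S_{0} = IV; P_i = C_i ⊕ S_i.
P[1]: S = E(K, 145) = 102; 69 ⊕ 102 = 35.
P[2]: S = E(K, 102) = 213; 32 ⊕ 213 = 245.
P[3]: S = E(K, 213) = 34; 118 ⊕ 34 = 84.

P[1] = 35, P[2] = 245, P[3] = 84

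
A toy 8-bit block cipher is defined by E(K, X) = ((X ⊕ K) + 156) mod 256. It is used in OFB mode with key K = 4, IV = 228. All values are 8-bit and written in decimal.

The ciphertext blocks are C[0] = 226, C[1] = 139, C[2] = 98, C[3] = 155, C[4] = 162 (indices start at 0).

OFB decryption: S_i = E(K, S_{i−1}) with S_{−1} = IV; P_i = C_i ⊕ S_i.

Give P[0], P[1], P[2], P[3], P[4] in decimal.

P[0]: S = E(K, 228) = 124; 226 ⊕ 124 = 158.
P[1]: S = E(K, 124) = 20; 139 ⊕ 20 = 159.
P[2]: S = E(K, 20) = 172; 98 ⊕ 172 = 206.
P[3]: S = E(K, 172) = 68; 155 ⊕ 68 = 223.
P[4]: S = E(K, 68) = 220; 162 ⊕ 220 = 126.

P[0] = 158, P[1] = 159, P[2] = 206, P[3] = 223, P[4] = 126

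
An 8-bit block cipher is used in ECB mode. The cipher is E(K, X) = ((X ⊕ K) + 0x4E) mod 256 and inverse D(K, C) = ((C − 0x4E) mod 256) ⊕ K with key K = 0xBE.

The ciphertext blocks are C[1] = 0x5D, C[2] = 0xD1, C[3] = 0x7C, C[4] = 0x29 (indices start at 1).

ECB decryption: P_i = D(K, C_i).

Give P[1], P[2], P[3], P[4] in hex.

P[1]: D(K, 0x5D) = 0xB1.
P[2]: D(K, 0xD1) = 0x3D.
P[3]: D(K, 0x7C) = 0x90.
P[4]: D(K, 0x29) = 0x65.

P[1] = 0xB1, P[2] = 0x3D, P[3] = 0x90, P[4] = 0x65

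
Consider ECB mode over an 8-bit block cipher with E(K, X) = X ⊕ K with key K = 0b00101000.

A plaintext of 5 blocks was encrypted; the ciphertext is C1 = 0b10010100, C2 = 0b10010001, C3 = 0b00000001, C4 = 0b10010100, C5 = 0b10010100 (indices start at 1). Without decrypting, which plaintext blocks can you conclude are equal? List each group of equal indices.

P1 = P4 = P5

ECB encrypts each block independently with the same key, so equal ciphertext blocks imply equal plaintext blocks.
C1 = C4 = C5 = 0b10010100, so P1 = P4 = P5.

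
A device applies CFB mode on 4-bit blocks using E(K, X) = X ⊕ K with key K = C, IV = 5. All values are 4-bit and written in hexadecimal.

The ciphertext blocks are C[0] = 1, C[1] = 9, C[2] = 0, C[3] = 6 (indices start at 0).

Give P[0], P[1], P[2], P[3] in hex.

P[0] = 8, P[1] = 4, P[2] = 5, P[3] = A

CFB decryption: P_i = C_i ⊕ E(K, C_{i−1}), with C_{−1} = IV.
P[0]: E(K, 5) = 9; 1 ⊕ 9 = 8.
P[1]: E(K, 1) = D; 9 ⊕ D = 4.
P[2]: E(K, 9) = 5; 0 ⊕ 5 = 5.
P[3]: E(K, 0) = C; 6 ⊕ C = A.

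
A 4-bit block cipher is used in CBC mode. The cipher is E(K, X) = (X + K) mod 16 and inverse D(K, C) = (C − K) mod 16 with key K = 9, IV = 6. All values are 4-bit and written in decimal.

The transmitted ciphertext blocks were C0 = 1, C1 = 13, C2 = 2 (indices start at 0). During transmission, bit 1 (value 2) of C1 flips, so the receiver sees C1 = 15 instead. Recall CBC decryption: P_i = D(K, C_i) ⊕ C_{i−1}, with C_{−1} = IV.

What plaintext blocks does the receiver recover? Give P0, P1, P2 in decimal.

Only C1 changed, to 15. In CBC, a change in C_i garbles P_i and flips the same bit in P_{i+1}. Decrypting the received ciphertext:
P0: D(K, 1) = 8; 8 ⊕ 6 = 14.
P1: D(K, 15) = 6; 6 ⊕ 1 = 7.
P2: D(K, 2) = 9; 9 ⊕ 15 = 6.
Blocks that differ from the original plaintext: P1, P2.

P0 = 14, P1 = 7, P2 = 6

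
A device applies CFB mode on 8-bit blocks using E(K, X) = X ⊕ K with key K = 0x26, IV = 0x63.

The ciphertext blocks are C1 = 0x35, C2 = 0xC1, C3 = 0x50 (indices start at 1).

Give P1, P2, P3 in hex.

CFB decryption: P_i = C_i ⊕ E(K, C_{i−1}), with C_{0} = IV.
P1: E(K, 0x63) = 0x45; 0x35 ⊕ 0x45 = 0x70.
P2: E(K, 0x35) = 0x13; 0xC1 ⊕ 0x13 = 0xD2.
P3: E(K, 0xC1) = 0xE7; 0x50 ⊕ 0xE7 = 0xB7.

P1 = 0x70, P2 = 0xD2, P3 = 0xB7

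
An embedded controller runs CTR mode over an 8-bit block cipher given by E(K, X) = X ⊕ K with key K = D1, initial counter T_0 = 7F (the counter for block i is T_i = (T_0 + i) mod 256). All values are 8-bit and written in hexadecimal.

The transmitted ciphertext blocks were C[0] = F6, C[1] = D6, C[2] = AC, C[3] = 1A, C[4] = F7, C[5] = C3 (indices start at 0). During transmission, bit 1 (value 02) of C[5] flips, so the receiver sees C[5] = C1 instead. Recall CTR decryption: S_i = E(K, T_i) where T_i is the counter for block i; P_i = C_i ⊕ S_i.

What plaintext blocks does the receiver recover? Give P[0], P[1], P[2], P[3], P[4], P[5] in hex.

P[0] = 58, P[1] = 87, P[2] = FC, P[3] = 49, P[4] = A5, P[5] = 94

Only C[5] changed, to C1. In CTR, a change in C_i flips the same bit in P_i only; the keystream is unaffected. Decrypting the received ciphertext:
P[0]: T = 7F, S = E(K, T) = AE; F6 ⊕ AE = 58.
P[1]: T = 80, S = E(K, T) = 51; D6 ⊕ 51 = 87.
P[2]: T = 81, S = E(K, T) = 50; AC ⊕ 50 = FC.
P[3]: T = 82, S = E(K, T) = 53; 1A ⊕ 53 = 49.
P[4]: T = 83, S = E(K, T) = 52; F7 ⊕ 52 = A5.
P[5]: T = 84, S = E(K, T) = 55; C1 ⊕ 55 = 94.
Blocks that differ from the original plaintext: P[5].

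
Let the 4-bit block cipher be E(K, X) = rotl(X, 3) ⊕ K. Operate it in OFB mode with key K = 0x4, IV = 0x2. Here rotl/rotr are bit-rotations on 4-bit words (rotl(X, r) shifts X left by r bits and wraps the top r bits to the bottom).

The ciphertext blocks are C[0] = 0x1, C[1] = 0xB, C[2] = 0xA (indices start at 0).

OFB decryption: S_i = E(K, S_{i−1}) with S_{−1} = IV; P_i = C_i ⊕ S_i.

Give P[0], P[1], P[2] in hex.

P[0] = 0x4, P[1] = 0x5, P[2] = 0x9

P[0]: S = E(K, 0x2) = 0x5; 0x1 ⊕ 0x5 = 0x4.
P[1]: S = E(K, 0x5) = 0xE; 0xB ⊕ 0xE = 0x5.
P[2]: S = E(K, 0xE) = 0x3; 0xA ⊕ 0x3 = 0x9.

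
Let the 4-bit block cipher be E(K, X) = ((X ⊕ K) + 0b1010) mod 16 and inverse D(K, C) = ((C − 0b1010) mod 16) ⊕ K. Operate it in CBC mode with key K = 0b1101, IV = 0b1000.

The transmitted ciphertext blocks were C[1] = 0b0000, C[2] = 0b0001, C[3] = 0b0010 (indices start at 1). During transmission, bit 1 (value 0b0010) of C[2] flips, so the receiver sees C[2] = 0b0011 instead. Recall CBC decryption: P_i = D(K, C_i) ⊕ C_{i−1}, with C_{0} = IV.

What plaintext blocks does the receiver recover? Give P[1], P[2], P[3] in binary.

P[1] = 0b0011, P[2] = 0b0100, P[3] = 0b0110

Only C[2] changed, to 0b0011. In CBC, a change in C_i garbles P_i and flips the same bit in P_{i+1}. Decrypting the received ciphertext:
P[1]: D(K, 0b0000) = 0b1011; 0b1011 ⊕ 0b1000 = 0b0011.
P[2]: D(K, 0b0011) = 0b0100; 0b0100 ⊕ 0b0000 = 0b0100.
P[3]: D(K, 0b0010) = 0b0101; 0b0101 ⊕ 0b0011 = 0b0110.
Blocks that differ from the original plaintext: P[2], P[3].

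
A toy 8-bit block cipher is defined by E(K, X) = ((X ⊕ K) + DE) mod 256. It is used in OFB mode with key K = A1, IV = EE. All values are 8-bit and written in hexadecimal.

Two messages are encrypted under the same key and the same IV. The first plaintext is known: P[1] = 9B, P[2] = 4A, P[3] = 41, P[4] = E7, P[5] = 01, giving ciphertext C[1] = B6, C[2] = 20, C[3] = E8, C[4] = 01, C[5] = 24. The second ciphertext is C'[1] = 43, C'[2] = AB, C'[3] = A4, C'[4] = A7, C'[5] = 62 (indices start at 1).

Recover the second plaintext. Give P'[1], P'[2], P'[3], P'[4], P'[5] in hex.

P'[1] = 6E, P'[2] = C1, P'[3] = 0D, P'[4] = 41, P'[5] = 47

In OFB with a reused IV, both messages share the same keystream S_i, so C_i ⊕ C'_i = P_i ⊕ P'_i and thus P'_i = P_i ⊕ C_i ⊕ C'_i.
P'[1]: 9B ⊕ B6 ⊕ 43 = 6E.
P'[2]: 4A ⊕ 20 ⊕ AB = C1.
P'[3]: 41 ⊕ E8 ⊕ A4 = 0D.
P'[4]: E7 ⊕ 01 ⊕ A7 = 41.
P'[5]: 01 ⊕ 24 ⊕ 62 = 47.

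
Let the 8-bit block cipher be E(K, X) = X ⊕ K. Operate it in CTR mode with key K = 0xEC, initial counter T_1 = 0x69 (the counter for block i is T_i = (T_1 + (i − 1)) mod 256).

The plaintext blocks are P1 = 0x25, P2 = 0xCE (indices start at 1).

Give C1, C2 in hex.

CTR encryption: S_i = E(K, T_i) where T_i is the counter for block i; C_i = P_i ⊕ S_i.
C1: T = 0x69, S = E(K, T) = 0x85; 0x25 ⊕ 0x85 = 0xA0.
C2: T = 0x6A, S = E(K, T) = 0x86; 0xCE ⊕ 0x86 = 0x48.

C1 = 0xA0, C2 = 0x48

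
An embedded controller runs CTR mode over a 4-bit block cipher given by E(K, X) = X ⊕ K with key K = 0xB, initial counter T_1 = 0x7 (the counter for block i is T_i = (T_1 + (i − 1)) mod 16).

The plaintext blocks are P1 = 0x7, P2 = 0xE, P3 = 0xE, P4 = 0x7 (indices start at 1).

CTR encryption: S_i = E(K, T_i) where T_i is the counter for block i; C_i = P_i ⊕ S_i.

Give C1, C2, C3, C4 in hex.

C1 = 0xB, C2 = 0xD, C3 = 0xC, C4 = 0x6

C1: T = 0x7, S = E(K, T) = 0xC; 0x7 ⊕ 0xC = 0xB.
C2: T = 0x8, S = E(K, T) = 0x3; 0xE ⊕ 0x3 = 0xD.
C3: T = 0x9, S = E(K, T) = 0x2; 0xE ⊕ 0x2 = 0xC.
C4: T = 0xA, S = E(K, T) = 0x1; 0x7 ⊕ 0x1 = 0x6.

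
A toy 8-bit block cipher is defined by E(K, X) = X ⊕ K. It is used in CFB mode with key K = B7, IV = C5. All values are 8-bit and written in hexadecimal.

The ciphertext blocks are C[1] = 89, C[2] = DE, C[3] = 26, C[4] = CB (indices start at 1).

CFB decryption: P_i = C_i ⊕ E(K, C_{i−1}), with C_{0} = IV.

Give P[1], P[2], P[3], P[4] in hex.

P[1] = FB, P[2] = E0, P[3] = 4F, P[4] = 5A

P[1]: E(K, C5) = 72; 89 ⊕ 72 = FB.
P[2]: E(K, 89) = 3E; DE ⊕ 3E = E0.
P[3]: E(K, DE) = 69; 26 ⊕ 69 = 4F.
P[4]: E(K, 26) = 91; CB ⊕ 91 = 5A.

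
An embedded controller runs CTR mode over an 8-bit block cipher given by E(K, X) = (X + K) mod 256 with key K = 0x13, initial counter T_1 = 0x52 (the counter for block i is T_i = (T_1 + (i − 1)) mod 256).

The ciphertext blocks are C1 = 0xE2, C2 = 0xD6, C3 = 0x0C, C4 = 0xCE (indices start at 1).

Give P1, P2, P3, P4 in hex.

CTR decryption: S_i = E(K, T_i) where T_i is the counter for block i; P_i = C_i ⊕ S_i.
P1: T = 0x52, S = E(K, T) = 0x65; 0xE2 ⊕ 0x65 = 0x87.
P2: T = 0x53, S = E(K, T) = 0x66; 0xD6 ⊕ 0x66 = 0xB0.
P3: T = 0x54, S = E(K, T) = 0x67; 0x0C ⊕ 0x67 = 0x6B.
P4: T = 0x55, S = E(K, T) = 0x68; 0xCE ⊕ 0x68 = 0xA6.

P1 = 0x87, P2 = 0xB0, P3 = 0x6B, P4 = 0xA6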